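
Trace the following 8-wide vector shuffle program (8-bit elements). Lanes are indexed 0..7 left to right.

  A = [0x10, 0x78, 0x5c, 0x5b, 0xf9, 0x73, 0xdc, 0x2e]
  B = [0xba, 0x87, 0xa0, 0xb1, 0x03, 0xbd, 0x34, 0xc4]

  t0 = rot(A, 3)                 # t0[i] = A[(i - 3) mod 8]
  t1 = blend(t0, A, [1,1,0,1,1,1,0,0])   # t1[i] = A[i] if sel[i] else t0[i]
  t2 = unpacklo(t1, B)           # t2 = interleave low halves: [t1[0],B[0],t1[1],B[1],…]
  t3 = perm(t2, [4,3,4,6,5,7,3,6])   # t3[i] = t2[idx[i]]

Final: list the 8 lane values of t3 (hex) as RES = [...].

  t0: 73 dc 2e 10 78 5c 5b f9
  t1: 10 78 2e 5b f9 73 5b f9
  t2: 10 ba 78 87 2e a0 5b b1
  t3: 2e 87 2e 5b a0 b1 87 5b

RES = [0x2e, 0x87, 0x2e, 0x5b, 0xa0, 0xb1, 0x87, 0x5b]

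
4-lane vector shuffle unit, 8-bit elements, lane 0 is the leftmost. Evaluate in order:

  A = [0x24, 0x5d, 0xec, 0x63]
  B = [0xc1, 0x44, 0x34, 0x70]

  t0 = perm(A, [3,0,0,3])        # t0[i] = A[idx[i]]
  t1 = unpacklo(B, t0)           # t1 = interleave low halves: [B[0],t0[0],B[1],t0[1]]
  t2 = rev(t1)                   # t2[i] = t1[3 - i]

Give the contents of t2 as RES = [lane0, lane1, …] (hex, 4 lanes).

RES = [ 0x24  0x44  0x63  0xc1 ]

t0 = [0x63, 0x24, 0x24, 0x63]
t1 = [0xc1, 0x63, 0x44, 0x24]
t2 = [0x24, 0x44, 0x63, 0xc1]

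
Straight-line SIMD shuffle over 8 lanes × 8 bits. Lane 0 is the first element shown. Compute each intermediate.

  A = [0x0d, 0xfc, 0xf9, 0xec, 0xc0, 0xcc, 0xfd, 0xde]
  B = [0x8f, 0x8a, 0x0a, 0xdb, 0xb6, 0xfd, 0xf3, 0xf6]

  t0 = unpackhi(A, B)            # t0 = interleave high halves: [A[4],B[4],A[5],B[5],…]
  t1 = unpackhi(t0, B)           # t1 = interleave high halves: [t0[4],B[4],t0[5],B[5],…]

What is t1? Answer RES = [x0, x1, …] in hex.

  t0: c0 b6 cc fd fd f3 de f6
  t1: fd b6 f3 fd de f3 f6 f6

RES = [ 0xfd  0xb6  0xf3  0xfd  0xde  0xf3  0xf6  0xf6 ]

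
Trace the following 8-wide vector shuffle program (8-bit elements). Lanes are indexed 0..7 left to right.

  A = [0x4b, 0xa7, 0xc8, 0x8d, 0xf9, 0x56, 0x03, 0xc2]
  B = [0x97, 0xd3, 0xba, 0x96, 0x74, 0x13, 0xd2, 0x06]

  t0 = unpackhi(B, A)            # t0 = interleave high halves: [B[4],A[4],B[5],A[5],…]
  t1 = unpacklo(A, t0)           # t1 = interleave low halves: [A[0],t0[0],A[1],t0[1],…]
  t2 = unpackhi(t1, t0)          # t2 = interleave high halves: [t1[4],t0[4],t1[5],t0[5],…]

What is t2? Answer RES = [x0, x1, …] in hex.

  t0: 74 f9 13 56 d2 03 06 c2
  t1: 4b 74 a7 f9 c8 13 8d 56
  t2: c8 d2 13 03 8d 06 56 c2

RES = [ 0xc8  0xd2  0x13  0x03  0x8d  0x06  0x56  0xc2 ]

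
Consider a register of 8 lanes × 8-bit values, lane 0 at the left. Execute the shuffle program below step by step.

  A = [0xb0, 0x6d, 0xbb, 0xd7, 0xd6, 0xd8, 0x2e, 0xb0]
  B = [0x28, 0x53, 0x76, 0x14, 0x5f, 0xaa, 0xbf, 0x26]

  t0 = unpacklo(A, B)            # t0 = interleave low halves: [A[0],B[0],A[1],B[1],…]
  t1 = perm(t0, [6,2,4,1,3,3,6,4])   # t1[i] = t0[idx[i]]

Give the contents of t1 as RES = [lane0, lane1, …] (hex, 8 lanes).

RES = [ 0xd7  0x6d  0xbb  0x28  0x53  0x53  0xd7  0xbb ]

t0 = [0xb0, 0x28, 0x6d, 0x53, 0xbb, 0x76, 0xd7, 0x14]
t1 = [0xd7, 0x6d, 0xbb, 0x28, 0x53, 0x53, 0xd7, 0xbb]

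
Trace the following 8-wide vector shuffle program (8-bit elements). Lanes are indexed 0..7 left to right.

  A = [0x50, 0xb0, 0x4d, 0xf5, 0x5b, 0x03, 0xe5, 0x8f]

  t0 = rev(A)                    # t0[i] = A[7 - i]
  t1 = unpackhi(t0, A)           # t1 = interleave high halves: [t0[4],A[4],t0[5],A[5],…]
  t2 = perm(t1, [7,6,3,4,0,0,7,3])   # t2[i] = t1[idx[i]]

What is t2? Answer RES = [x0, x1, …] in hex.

RES = [ 0x8f  0x50  0x03  0xb0  0xf5  0xf5  0x8f  0x03 ]

  t0: 8f e5 03 5b f5 4d b0 50
  t1: f5 5b 4d 03 b0 e5 50 8f
  t2: 8f 50 03 b0 f5 f5 8f 03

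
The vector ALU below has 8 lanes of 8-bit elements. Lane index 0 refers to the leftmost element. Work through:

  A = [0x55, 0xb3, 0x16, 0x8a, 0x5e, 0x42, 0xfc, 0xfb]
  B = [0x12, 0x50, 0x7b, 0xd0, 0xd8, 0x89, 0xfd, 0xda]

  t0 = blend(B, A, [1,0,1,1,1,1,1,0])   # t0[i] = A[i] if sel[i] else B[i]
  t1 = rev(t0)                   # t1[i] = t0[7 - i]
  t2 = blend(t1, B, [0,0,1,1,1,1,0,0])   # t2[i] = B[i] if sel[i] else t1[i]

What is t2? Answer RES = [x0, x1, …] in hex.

→ t0 |55|50|16|8a|5e|42|fc|da|
→ t1 |da|fc|42|5e|8a|16|50|55|
→ t2 |da|fc|7b|d0|d8|89|50|55|

RES = [0xda, 0xfc, 0x7b, 0xd0, 0xd8, 0x89, 0x50, 0x55]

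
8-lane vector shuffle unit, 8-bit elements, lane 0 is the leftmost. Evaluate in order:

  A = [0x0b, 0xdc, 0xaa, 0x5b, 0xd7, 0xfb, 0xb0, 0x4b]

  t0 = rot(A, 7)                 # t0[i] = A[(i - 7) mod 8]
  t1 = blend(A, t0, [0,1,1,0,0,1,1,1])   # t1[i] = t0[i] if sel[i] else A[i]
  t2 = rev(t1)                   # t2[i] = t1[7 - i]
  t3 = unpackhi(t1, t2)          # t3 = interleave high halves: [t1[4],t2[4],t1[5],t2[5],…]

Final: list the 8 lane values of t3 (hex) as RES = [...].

RES = [ 0xd7  0x5b  0xb0  0x5b  0x4b  0xaa  0x0b  0x0b ]

t0 = [0xdc, 0xaa, 0x5b, 0xd7, 0xfb, 0xb0, 0x4b, 0x0b]
t1 = [0x0b, 0xaa, 0x5b, 0x5b, 0xd7, 0xb0, 0x4b, 0x0b]
t2 = [0x0b, 0x4b, 0xb0, 0xd7, 0x5b, 0x5b, 0xaa, 0x0b]
t3 = [0xd7, 0x5b, 0xb0, 0x5b, 0x4b, 0xaa, 0x0b, 0x0b]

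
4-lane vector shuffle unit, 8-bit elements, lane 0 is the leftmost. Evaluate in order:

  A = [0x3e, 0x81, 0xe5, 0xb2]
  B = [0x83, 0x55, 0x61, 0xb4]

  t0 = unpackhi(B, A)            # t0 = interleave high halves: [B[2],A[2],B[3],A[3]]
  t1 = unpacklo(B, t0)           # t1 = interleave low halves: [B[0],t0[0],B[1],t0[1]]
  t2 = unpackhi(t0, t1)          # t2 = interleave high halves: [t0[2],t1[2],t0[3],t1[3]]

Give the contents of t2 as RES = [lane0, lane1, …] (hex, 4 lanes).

→ t0 |61|e5|b4|b2|
→ t1 |83|61|55|e5|
→ t2 |b4|55|b2|e5|

RES = [ 0xb4  0x55  0xb2  0xe5 ]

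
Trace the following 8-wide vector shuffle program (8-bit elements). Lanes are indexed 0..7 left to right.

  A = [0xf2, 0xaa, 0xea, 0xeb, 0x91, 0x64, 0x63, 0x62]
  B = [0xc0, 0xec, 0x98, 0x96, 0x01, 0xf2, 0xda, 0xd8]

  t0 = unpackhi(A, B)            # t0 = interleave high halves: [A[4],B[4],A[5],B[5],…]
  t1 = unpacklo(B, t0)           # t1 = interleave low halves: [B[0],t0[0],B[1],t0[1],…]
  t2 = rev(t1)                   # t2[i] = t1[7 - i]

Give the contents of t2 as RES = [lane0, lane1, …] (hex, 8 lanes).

t0 = [0x91, 0x01, 0x64, 0xf2, 0x63, 0xda, 0x62, 0xd8]
t1 = [0xc0, 0x91, 0xec, 0x01, 0x98, 0x64, 0x96, 0xf2]
t2 = [0xf2, 0x96, 0x64, 0x98, 0x01, 0xec, 0x91, 0xc0]

RES = [ 0xf2  0x96  0x64  0x98  0x01  0xec  0x91  0xc0 ]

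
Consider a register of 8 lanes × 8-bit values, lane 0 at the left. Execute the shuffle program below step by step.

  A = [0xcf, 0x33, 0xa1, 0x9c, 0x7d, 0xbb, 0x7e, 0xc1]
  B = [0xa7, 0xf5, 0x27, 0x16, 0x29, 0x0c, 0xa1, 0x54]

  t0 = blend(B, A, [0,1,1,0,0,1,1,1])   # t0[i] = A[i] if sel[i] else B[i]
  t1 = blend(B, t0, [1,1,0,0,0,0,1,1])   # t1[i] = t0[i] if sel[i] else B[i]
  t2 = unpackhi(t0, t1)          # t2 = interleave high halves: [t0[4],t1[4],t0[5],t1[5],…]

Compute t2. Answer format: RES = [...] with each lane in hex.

RES = [0x29, 0x29, 0xbb, 0x0c, 0x7e, 0x7e, 0xc1, 0xc1]

→ t0 |a7|33|a1|16|29|bb|7e|c1|
→ t1 |a7|33|27|16|29|0c|7e|c1|
→ t2 |29|29|bb|0c|7e|7e|c1|c1|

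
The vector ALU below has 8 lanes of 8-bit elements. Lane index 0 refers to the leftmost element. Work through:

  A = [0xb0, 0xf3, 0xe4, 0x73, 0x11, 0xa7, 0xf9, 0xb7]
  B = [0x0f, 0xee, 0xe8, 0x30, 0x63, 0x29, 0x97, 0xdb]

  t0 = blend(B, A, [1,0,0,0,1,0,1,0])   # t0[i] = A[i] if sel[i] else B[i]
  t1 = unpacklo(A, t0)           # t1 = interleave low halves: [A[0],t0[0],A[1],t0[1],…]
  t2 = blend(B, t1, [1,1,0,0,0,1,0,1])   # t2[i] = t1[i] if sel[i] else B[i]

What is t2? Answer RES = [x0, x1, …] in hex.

RES = [ 0xb0  0xb0  0xe8  0x30  0x63  0xe8  0x97  0x30 ]

  t0: b0 ee e8 30 11 29 f9 db
  t1: b0 b0 f3 ee e4 e8 73 30
  t2: b0 b0 e8 30 63 e8 97 30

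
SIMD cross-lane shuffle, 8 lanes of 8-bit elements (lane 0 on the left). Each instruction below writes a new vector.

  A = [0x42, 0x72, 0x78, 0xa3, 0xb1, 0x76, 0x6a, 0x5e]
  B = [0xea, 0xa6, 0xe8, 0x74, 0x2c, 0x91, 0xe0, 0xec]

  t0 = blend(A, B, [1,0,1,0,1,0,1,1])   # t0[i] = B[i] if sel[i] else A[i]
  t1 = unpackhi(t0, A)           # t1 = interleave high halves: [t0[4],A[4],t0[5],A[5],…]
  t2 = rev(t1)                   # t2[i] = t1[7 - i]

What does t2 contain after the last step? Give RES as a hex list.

t0 = [0xea, 0x72, 0xe8, 0xa3, 0x2c, 0x76, 0xe0, 0xec]
t1 = [0x2c, 0xb1, 0x76, 0x76, 0xe0, 0x6a, 0xec, 0x5e]
t2 = [0x5e, 0xec, 0x6a, 0xe0, 0x76, 0x76, 0xb1, 0x2c]

RES = [0x5e, 0xec, 0x6a, 0xe0, 0x76, 0x76, 0xb1, 0x2c]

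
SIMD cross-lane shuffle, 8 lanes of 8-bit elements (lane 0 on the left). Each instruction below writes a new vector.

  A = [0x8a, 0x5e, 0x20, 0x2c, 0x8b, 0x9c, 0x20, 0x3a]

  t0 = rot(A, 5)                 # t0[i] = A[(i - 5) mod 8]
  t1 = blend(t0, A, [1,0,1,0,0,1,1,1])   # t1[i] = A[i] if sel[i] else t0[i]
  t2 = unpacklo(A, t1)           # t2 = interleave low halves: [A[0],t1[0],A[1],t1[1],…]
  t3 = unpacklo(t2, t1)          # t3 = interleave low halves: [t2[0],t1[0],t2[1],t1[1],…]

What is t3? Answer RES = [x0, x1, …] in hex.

RES = [0x8a, 0x8a, 0x8a, 0x8b, 0x5e, 0x20, 0x8b, 0x20]

t0 = [0x2c, 0x8b, 0x9c, 0x20, 0x3a, 0x8a, 0x5e, 0x20]
t1 = [0x8a, 0x8b, 0x20, 0x20, 0x3a, 0x9c, 0x20, 0x3a]
t2 = [0x8a, 0x8a, 0x5e, 0x8b, 0x20, 0x20, 0x2c, 0x20]
t3 = [0x8a, 0x8a, 0x8a, 0x8b, 0x5e, 0x20, 0x8b, 0x20]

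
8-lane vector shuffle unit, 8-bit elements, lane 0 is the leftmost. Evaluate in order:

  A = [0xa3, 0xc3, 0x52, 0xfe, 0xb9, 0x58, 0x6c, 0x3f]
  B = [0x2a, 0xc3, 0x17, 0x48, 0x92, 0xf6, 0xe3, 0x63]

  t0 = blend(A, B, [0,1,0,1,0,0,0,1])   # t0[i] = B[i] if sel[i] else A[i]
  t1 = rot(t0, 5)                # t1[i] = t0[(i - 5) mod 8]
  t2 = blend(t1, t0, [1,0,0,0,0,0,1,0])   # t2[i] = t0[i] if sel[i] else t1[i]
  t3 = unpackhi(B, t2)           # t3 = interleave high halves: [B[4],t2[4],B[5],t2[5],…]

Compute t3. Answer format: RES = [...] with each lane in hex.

RES = [ 0x92  0x63  0xf6  0xa3  0xe3  0x6c  0x63  0x52 ]

→ t0 |a3|c3|52|48|b9|58|6c|63|
→ t1 |48|b9|58|6c|63|a3|c3|52|
→ t2 |a3|b9|58|6c|63|a3|6c|52|
→ t3 |92|63|f6|a3|e3|6c|63|52|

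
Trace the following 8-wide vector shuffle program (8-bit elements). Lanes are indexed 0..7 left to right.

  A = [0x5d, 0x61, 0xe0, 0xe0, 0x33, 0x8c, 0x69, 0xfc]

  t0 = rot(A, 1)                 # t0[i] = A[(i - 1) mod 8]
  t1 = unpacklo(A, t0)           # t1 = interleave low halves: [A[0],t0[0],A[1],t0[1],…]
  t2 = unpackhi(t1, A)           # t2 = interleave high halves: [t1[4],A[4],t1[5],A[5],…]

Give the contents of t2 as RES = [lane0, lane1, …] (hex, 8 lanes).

→ t0 |fc|5d|61|e0|e0|33|8c|69|
→ t1 |5d|fc|61|5d|e0|61|e0|e0|
→ t2 |e0|33|61|8c|e0|69|e0|fc|

RES = [0xe0, 0x33, 0x61, 0x8c, 0xe0, 0x69, 0xe0, 0xfc]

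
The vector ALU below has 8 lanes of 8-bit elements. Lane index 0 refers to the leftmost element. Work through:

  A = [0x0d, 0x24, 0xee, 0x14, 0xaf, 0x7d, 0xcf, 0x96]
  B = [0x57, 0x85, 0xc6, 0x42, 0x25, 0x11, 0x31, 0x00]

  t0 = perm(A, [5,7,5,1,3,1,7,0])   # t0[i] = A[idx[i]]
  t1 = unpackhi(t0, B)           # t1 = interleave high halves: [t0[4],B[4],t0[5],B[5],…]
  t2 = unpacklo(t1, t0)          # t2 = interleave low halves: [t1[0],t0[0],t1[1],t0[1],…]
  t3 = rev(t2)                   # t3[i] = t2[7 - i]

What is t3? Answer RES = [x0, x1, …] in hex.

RES = [ 0x24  0x11  0x7d  0x24  0x96  0x25  0x7d  0x14 ]

t0 = [0x7d, 0x96, 0x7d, 0x24, 0x14, 0x24, 0x96, 0x0d]
t1 = [0x14, 0x25, 0x24, 0x11, 0x96, 0x31, 0x0d, 0x00]
t2 = [0x14, 0x7d, 0x25, 0x96, 0x24, 0x7d, 0x11, 0x24]
t3 = [0x24, 0x11, 0x7d, 0x24, 0x96, 0x25, 0x7d, 0x14]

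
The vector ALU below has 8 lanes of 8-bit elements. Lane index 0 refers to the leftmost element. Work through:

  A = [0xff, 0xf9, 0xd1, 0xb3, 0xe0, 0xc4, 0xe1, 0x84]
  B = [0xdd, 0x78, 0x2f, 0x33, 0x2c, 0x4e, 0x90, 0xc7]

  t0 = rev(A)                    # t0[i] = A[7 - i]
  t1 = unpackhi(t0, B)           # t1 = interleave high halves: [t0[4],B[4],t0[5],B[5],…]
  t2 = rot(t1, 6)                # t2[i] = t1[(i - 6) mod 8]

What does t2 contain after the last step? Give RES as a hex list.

→ t0 |84|e1|c4|e0|b3|d1|f9|ff|
→ t1 |b3|2c|d1|4e|f9|90|ff|c7|
→ t2 |d1|4e|f9|90|ff|c7|b3|2c|

RES = [0xd1, 0x4e, 0xf9, 0x90, 0xff, 0xc7, 0xb3, 0x2c]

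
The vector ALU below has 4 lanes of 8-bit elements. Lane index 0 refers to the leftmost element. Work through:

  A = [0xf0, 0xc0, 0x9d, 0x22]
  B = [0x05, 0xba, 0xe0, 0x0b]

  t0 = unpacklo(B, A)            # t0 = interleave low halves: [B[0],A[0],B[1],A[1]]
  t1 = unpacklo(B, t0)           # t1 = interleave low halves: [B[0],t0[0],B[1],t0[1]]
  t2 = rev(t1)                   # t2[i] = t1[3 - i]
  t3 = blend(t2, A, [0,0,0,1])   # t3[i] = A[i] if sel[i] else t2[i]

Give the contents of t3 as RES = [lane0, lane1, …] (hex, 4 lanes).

RES = [ 0xf0  0xba  0x05  0x22 ]

→ t0 |05|f0|ba|c0|
→ t1 |05|05|ba|f0|
→ t2 |f0|ba|05|05|
→ t3 |f0|ba|05|22|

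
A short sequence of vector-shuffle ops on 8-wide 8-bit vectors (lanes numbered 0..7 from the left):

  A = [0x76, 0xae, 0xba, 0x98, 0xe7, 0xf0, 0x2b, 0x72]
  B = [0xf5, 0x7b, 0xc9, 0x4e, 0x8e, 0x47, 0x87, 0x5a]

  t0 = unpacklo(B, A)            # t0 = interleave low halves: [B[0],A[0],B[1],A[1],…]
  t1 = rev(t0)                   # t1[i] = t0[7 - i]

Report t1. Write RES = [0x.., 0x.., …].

→ t0 |f5|76|7b|ae|c9|ba|4e|98|
→ t1 |98|4e|ba|c9|ae|7b|76|f5|

RES = [0x98, 0x4e, 0xba, 0xc9, 0xae, 0x7b, 0x76, 0xf5]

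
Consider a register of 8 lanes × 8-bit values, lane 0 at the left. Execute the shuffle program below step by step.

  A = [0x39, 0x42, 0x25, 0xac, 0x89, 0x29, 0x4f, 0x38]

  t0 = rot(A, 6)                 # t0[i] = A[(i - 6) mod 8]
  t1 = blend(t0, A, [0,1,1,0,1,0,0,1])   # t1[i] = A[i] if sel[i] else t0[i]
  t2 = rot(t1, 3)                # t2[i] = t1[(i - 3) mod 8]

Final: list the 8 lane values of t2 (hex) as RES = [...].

→ t0 |25|ac|89|29|4f|38|39|42|
→ t1 |25|42|25|29|89|38|39|38|
→ t2 |38|39|38|25|42|25|29|89|

RES = [ 0x38  0x39  0x38  0x25  0x42  0x25  0x29  0x89 ]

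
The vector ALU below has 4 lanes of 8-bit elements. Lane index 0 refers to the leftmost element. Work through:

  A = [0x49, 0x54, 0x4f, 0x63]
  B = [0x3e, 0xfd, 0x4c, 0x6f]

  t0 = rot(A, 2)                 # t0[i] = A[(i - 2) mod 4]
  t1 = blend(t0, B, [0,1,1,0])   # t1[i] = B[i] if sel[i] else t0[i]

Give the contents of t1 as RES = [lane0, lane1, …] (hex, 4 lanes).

RES = [ 0x4f  0xfd  0x4c  0x54 ]

  t0: 4f 63 49 54
  t1: 4f fd 4c 54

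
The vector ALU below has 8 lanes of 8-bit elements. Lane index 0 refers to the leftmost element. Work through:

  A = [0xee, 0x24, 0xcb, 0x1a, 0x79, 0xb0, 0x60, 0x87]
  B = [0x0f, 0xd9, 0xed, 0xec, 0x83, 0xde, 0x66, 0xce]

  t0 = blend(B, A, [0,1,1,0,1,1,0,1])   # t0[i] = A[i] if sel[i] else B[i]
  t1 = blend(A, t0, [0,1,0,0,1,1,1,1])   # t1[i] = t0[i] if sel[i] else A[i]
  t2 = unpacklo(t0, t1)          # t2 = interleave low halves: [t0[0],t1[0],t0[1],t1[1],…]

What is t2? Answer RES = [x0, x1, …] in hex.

RES = [0x0f, 0xee, 0x24, 0x24, 0xcb, 0xcb, 0xec, 0x1a]

t0 = [0x0f, 0x24, 0xcb, 0xec, 0x79, 0xb0, 0x66, 0x87]
t1 = [0xee, 0x24, 0xcb, 0x1a, 0x79, 0xb0, 0x66, 0x87]
t2 = [0x0f, 0xee, 0x24, 0x24, 0xcb, 0xcb, 0xec, 0x1a]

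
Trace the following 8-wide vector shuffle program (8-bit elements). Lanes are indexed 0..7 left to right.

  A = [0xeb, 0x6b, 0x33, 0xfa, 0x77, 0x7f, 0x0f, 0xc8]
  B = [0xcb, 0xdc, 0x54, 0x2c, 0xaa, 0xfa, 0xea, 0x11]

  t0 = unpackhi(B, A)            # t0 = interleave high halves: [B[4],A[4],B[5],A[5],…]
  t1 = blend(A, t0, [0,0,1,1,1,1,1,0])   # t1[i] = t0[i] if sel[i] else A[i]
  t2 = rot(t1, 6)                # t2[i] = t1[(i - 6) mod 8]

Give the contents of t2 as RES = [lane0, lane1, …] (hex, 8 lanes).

t0 = [0xaa, 0x77, 0xfa, 0x7f, 0xea, 0x0f, 0x11, 0xc8]
t1 = [0xeb, 0x6b, 0xfa, 0x7f, 0xea, 0x0f, 0x11, 0xc8]
t2 = [0xfa, 0x7f, 0xea, 0x0f, 0x11, 0xc8, 0xeb, 0x6b]

RES = [0xfa, 0x7f, 0xea, 0x0f, 0x11, 0xc8, 0xeb, 0x6b]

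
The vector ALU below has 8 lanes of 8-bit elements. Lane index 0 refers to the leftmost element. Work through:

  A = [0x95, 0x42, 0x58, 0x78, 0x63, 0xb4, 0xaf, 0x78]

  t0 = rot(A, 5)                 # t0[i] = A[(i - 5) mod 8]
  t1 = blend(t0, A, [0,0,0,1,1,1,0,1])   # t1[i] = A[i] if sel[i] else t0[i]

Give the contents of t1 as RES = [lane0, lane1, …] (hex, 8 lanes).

RES = [ 0x78  0x63  0xb4  0x78  0x63  0xb4  0x42  0x78 ]

  t0: 78 63 b4 af 78 95 42 58
  t1: 78 63 b4 78 63 b4 42 78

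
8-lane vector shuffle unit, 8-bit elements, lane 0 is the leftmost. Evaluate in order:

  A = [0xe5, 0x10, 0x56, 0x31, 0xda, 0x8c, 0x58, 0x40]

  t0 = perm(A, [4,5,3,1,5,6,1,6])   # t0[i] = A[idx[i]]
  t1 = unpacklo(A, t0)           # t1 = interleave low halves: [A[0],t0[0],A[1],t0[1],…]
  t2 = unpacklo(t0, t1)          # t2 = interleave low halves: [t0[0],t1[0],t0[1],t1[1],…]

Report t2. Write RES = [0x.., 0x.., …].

RES = [0xda, 0xe5, 0x8c, 0xda, 0x31, 0x10, 0x10, 0x8c]

  t0: da 8c 31 10 8c 58 10 58
  t1: e5 da 10 8c 56 31 31 10
  t2: da e5 8c da 31 10 10 8c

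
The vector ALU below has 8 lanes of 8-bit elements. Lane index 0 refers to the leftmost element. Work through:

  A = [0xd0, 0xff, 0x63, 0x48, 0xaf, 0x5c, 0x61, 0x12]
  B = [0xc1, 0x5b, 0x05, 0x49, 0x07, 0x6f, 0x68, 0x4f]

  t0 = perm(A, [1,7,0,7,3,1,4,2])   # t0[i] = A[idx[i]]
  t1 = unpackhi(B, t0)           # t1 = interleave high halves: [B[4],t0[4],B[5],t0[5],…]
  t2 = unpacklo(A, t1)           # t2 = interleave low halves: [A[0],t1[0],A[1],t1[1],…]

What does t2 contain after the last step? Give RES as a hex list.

t0 = [0xff, 0x12, 0xd0, 0x12, 0x48, 0xff, 0xaf, 0x63]
t1 = [0x07, 0x48, 0x6f, 0xff, 0x68, 0xaf, 0x4f, 0x63]
t2 = [0xd0, 0x07, 0xff, 0x48, 0x63, 0x6f, 0x48, 0xff]

RES = [0xd0, 0x07, 0xff, 0x48, 0x63, 0x6f, 0x48, 0xff]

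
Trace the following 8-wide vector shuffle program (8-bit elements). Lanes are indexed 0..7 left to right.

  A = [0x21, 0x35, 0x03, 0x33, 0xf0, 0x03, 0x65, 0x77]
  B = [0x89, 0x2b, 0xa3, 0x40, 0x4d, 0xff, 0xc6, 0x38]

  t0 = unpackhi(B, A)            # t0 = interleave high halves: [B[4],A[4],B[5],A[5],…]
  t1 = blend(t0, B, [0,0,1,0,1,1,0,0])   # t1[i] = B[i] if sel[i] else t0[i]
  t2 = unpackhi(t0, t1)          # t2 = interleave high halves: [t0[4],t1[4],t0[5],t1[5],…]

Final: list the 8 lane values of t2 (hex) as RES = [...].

RES = [ 0xc6  0x4d  0x65  0xff  0x38  0x38  0x77  0x77 ]

t0 = [0x4d, 0xf0, 0xff, 0x03, 0xc6, 0x65, 0x38, 0x77]
t1 = [0x4d, 0xf0, 0xa3, 0x03, 0x4d, 0xff, 0x38, 0x77]
t2 = [0xc6, 0x4d, 0x65, 0xff, 0x38, 0x38, 0x77, 0x77]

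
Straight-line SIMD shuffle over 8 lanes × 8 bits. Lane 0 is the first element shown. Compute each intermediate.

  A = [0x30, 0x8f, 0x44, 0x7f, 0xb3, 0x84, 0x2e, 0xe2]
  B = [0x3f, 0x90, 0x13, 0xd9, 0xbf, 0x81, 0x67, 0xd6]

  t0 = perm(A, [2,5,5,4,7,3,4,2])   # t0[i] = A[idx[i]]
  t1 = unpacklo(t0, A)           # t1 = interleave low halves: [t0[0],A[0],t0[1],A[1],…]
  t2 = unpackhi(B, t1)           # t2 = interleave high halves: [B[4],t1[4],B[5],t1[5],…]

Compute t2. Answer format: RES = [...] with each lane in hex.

RES = [0xbf, 0x84, 0x81, 0x44, 0x67, 0xb3, 0xd6, 0x7f]

  t0: 44 84 84 b3 e2 7f b3 44
  t1: 44 30 84 8f 84 44 b3 7f
  t2: bf 84 81 44 67 b3 d6 7f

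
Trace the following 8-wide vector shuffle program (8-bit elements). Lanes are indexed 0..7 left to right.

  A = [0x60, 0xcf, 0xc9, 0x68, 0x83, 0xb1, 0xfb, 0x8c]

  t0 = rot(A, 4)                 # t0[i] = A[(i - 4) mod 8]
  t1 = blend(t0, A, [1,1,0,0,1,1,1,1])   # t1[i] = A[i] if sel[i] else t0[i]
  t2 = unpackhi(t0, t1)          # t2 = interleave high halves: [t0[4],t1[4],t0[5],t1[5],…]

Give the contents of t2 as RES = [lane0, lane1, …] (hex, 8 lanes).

RES = [ 0x60  0x83  0xcf  0xb1  0xc9  0xfb  0x68  0x8c ]

→ t0 |83|b1|fb|8c|60|cf|c9|68|
→ t1 |60|cf|fb|8c|83|b1|fb|8c|
→ t2 |60|83|cf|b1|c9|fb|68|8c|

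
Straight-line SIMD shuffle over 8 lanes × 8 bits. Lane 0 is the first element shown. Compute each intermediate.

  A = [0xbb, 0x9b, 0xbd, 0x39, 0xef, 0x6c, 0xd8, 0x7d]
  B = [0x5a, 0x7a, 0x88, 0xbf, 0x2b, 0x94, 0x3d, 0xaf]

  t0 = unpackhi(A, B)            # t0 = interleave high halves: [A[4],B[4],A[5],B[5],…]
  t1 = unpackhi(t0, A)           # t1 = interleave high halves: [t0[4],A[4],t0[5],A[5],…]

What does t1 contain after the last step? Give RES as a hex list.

RES = [ 0xd8  0xef  0x3d  0x6c  0x7d  0xd8  0xaf  0x7d ]

  t0: ef 2b 6c 94 d8 3d 7d af
  t1: d8 ef 3d 6c 7d d8 af 7d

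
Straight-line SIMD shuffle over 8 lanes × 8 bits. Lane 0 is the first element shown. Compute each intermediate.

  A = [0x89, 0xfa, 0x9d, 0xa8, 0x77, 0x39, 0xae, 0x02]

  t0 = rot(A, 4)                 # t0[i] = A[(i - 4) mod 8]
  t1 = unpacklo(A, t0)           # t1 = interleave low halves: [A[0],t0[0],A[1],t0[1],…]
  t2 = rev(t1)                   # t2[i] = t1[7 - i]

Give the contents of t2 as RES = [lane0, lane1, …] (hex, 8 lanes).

→ t0 |77|39|ae|02|89|fa|9d|a8|
→ t1 |89|77|fa|39|9d|ae|a8|02|
→ t2 |02|a8|ae|9d|39|fa|77|89|

RES = [ 0x02  0xa8  0xae  0x9d  0x39  0xfa  0x77  0x89 ]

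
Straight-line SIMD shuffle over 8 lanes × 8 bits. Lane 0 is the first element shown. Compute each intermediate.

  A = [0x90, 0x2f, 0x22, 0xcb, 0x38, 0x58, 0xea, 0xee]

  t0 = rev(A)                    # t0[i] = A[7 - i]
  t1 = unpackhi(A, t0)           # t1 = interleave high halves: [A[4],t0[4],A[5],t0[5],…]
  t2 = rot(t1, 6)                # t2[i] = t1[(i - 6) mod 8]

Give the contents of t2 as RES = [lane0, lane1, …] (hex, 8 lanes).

RES = [0x58, 0x22, 0xea, 0x2f, 0xee, 0x90, 0x38, 0xcb]

t0 = [0xee, 0xea, 0x58, 0x38, 0xcb, 0x22, 0x2f, 0x90]
t1 = [0x38, 0xcb, 0x58, 0x22, 0xea, 0x2f, 0xee, 0x90]
t2 = [0x58, 0x22, 0xea, 0x2f, 0xee, 0x90, 0x38, 0xcb]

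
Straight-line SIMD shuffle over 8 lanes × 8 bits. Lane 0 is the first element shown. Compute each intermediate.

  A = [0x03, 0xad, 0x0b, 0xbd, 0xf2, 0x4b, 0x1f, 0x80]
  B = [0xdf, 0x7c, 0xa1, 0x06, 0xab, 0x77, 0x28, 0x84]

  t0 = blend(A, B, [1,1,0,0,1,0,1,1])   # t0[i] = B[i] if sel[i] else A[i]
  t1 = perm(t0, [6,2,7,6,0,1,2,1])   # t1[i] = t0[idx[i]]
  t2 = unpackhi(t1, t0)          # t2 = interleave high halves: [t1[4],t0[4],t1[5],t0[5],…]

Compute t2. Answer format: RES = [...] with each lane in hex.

→ t0 |df|7c|0b|bd|ab|4b|28|84|
→ t1 |28|0b|84|28|df|7c|0b|7c|
→ t2 |df|ab|7c|4b|0b|28|7c|84|

RES = [0xdf, 0xab, 0x7c, 0x4b, 0x0b, 0x28, 0x7c, 0x84]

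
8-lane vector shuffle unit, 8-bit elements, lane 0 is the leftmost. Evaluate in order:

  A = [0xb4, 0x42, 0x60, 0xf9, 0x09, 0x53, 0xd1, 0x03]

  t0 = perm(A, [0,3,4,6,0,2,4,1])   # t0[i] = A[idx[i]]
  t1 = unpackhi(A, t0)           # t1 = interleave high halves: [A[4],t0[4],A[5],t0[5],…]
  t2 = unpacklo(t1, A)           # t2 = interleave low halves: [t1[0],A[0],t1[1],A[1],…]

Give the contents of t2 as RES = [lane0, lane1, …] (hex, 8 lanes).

RES = [ 0x09  0xb4  0xb4  0x42  0x53  0x60  0x60  0xf9 ]

  t0: b4 f9 09 d1 b4 60 09 42
  t1: 09 b4 53 60 d1 09 03 42
  t2: 09 b4 b4 42 53 60 60 f9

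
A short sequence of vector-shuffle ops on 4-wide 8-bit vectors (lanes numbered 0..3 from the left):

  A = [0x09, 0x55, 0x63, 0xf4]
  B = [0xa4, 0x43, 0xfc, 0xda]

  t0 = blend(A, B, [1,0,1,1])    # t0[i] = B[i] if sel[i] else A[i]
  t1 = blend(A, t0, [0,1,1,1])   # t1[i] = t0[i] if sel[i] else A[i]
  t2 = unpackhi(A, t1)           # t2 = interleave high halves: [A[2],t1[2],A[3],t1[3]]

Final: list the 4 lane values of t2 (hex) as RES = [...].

  t0: a4 55 fc da
  t1: 09 55 fc da
  t2: 63 fc f4 da

RES = [ 0x63  0xfc  0xf4  0xda ]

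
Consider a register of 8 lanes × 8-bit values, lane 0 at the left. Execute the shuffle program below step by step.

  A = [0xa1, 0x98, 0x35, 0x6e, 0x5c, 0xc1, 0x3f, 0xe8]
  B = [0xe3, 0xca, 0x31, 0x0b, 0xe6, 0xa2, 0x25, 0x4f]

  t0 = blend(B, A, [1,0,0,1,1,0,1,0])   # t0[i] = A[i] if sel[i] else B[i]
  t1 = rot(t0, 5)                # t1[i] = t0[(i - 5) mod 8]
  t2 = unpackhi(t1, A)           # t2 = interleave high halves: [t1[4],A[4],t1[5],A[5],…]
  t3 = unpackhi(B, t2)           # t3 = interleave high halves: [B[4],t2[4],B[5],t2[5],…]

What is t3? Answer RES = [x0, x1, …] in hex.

  t0: a1 ca 31 6e 5c a2 3f 4f
  t1: 6e 5c a2 3f 4f a1 ca 31
  t2: 4f 5c a1 c1 ca 3f 31 e8
  t3: e6 ca a2 3f 25 31 4f e8

RES = [0xe6, 0xca, 0xa2, 0x3f, 0x25, 0x31, 0x4f, 0xe8]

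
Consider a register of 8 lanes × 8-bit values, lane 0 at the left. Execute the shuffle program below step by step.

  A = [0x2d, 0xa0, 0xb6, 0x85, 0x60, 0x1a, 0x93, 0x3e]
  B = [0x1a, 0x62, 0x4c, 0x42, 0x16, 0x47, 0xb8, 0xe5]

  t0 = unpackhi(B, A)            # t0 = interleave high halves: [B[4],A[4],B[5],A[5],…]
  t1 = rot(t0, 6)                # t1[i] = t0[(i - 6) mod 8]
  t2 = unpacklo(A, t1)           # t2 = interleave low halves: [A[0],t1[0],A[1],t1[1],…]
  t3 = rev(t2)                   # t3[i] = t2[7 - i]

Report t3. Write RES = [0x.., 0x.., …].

RES = [0x93, 0x85, 0xb8, 0xb6, 0x1a, 0xa0, 0x47, 0x2d]

  t0: 16 60 47 1a b8 93 e5 3e
  t1: 47 1a b8 93 e5 3e 16 60
  t2: 2d 47 a0 1a b6 b8 85 93
  t3: 93 85 b8 b6 1a a0 47 2d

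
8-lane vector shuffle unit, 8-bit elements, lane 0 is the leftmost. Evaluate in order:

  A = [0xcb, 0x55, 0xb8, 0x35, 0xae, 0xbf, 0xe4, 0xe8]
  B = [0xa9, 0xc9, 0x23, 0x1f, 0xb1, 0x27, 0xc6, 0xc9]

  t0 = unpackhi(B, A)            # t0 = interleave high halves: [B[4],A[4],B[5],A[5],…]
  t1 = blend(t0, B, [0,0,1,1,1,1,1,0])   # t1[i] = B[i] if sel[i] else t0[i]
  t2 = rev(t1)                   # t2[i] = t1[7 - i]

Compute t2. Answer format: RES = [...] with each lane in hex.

RES = [0xe8, 0xc6, 0x27, 0xb1, 0x1f, 0x23, 0xae, 0xb1]

  t0: b1 ae 27 bf c6 e4 c9 e8
  t1: b1 ae 23 1f b1 27 c6 e8
  t2: e8 c6 27 b1 1f 23 ae b1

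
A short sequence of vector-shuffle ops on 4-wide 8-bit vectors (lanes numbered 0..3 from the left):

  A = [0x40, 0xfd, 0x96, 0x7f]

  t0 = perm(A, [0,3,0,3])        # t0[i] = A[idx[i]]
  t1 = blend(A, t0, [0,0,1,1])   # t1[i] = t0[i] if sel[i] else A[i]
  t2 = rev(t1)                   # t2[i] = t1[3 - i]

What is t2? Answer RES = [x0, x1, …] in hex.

t0 = [0x40, 0x7f, 0x40, 0x7f]
t1 = [0x40, 0xfd, 0x40, 0x7f]
t2 = [0x7f, 0x40, 0xfd, 0x40]

RES = [0x7f, 0x40, 0xfd, 0x40]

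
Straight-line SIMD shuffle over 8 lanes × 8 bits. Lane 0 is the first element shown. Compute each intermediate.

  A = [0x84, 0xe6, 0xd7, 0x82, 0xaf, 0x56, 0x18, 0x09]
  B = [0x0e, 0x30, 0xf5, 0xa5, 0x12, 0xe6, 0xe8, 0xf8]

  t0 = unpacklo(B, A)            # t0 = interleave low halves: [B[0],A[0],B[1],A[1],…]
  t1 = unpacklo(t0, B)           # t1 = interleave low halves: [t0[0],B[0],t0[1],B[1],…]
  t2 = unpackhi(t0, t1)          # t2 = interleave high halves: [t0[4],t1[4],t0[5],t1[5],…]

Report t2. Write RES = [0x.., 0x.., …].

RES = [ 0xf5  0x30  0xd7  0xf5  0xa5  0xe6  0x82  0xa5 ]

t0 = [0x0e, 0x84, 0x30, 0xe6, 0xf5, 0xd7, 0xa5, 0x82]
t1 = [0x0e, 0x0e, 0x84, 0x30, 0x30, 0xf5, 0xe6, 0xa5]
t2 = [0xf5, 0x30, 0xd7, 0xf5, 0xa5, 0xe6, 0x82, 0xa5]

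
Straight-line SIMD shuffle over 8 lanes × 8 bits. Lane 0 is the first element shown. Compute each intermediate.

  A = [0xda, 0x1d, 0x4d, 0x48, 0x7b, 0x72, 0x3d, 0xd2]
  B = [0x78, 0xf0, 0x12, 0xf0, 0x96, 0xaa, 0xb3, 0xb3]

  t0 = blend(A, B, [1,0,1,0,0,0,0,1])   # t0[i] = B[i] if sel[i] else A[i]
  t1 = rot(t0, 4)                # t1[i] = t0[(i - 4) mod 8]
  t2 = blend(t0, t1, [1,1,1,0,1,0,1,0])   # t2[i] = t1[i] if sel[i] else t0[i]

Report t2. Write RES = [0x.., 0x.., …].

  t0: 78 1d 12 48 7b 72 3d b3
  t1: 7b 72 3d b3 78 1d 12 48
  t2: 7b 72 3d 48 78 72 12 b3

RES = [0x7b, 0x72, 0x3d, 0x48, 0x78, 0x72, 0x12, 0xb3]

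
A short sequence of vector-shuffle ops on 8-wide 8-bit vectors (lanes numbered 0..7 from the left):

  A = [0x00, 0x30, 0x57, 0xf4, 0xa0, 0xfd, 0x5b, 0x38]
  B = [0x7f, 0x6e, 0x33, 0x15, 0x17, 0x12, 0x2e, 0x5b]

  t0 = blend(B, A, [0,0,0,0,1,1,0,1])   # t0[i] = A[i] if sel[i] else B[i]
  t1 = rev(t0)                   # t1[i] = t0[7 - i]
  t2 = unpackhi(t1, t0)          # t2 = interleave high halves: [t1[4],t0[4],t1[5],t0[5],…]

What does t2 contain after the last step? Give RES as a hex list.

→ t0 |7f|6e|33|15|a0|fd|2e|38|
→ t1 |38|2e|fd|a0|15|33|6e|7f|
→ t2 |15|a0|33|fd|6e|2e|7f|38|

RES = [ 0x15  0xa0  0x33  0xfd  0x6e  0x2e  0x7f  0x38 ]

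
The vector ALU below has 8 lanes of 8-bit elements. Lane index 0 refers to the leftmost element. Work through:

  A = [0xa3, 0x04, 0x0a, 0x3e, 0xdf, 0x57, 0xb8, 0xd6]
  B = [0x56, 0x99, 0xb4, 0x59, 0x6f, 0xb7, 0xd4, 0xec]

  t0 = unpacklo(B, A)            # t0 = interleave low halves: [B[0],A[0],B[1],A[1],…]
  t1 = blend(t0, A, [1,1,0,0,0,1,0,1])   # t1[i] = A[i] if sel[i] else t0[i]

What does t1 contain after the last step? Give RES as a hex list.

RES = [ 0xa3  0x04  0x99  0x04  0xb4  0x57  0x59  0xd6 ]

t0 = [0x56, 0xa3, 0x99, 0x04, 0xb4, 0x0a, 0x59, 0x3e]
t1 = [0xa3, 0x04, 0x99, 0x04, 0xb4, 0x57, 0x59, 0xd6]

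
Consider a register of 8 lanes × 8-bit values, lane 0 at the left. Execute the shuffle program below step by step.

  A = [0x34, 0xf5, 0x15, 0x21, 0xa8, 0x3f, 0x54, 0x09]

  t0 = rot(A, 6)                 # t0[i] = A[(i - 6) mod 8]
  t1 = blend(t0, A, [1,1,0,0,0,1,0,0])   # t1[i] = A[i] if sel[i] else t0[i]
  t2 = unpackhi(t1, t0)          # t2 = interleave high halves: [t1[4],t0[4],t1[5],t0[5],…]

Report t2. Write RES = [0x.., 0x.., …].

→ t0 |15|21|a8|3f|54|09|34|f5|
→ t1 |34|f5|a8|3f|54|3f|34|f5|
→ t2 |54|54|3f|09|34|34|f5|f5|

RES = [ 0x54  0x54  0x3f  0x09  0x34  0x34  0xf5  0xf5 ]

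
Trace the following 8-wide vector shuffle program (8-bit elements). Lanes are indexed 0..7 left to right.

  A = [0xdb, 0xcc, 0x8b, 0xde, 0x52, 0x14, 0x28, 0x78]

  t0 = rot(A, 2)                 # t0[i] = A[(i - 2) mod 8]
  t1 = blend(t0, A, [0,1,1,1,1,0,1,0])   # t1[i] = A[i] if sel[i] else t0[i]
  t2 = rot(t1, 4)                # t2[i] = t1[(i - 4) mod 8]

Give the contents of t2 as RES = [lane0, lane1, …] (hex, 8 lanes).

RES = [0x52, 0xde, 0x28, 0x14, 0x28, 0xcc, 0x8b, 0xde]

  t0: 28 78 db cc 8b de 52 14
  t1: 28 cc 8b de 52 de 28 14
  t2: 52 de 28 14 28 cc 8b de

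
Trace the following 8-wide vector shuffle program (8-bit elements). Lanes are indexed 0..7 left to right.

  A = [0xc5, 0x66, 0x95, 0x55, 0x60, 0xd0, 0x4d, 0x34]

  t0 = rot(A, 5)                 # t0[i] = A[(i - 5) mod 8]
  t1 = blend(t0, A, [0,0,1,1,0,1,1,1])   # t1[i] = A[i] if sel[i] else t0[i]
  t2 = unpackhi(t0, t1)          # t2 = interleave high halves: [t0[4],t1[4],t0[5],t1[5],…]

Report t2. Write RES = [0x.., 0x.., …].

RES = [ 0x34  0x34  0xc5  0xd0  0x66  0x4d  0x95  0x34 ]

t0 = [0x55, 0x60, 0xd0, 0x4d, 0x34, 0xc5, 0x66, 0x95]
t1 = [0x55, 0x60, 0x95, 0x55, 0x34, 0xd0, 0x4d, 0x34]
t2 = [0x34, 0x34, 0xc5, 0xd0, 0x66, 0x4d, 0x95, 0x34]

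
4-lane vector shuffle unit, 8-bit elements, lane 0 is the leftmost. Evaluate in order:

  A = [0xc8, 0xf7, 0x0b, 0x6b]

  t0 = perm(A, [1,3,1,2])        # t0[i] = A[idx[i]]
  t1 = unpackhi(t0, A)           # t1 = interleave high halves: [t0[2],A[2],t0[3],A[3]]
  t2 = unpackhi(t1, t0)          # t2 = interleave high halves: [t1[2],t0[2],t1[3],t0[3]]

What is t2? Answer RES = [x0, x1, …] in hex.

RES = [0x0b, 0xf7, 0x6b, 0x0b]

→ t0 |f7|6b|f7|0b|
→ t1 |f7|0b|0b|6b|
→ t2 |0b|f7|6b|0b|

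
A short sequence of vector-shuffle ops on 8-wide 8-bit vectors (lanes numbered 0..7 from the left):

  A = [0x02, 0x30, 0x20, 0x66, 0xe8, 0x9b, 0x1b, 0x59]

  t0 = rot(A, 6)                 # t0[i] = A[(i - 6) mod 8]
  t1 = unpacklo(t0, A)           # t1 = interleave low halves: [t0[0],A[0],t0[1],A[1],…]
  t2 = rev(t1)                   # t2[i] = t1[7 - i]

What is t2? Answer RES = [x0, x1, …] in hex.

RES = [ 0x66  0x9b  0x20  0xe8  0x30  0x66  0x02  0x20 ]

t0 = [0x20, 0x66, 0xe8, 0x9b, 0x1b, 0x59, 0x02, 0x30]
t1 = [0x20, 0x02, 0x66, 0x30, 0xe8, 0x20, 0x9b, 0x66]
t2 = [0x66, 0x9b, 0x20, 0xe8, 0x30, 0x66, 0x02, 0x20]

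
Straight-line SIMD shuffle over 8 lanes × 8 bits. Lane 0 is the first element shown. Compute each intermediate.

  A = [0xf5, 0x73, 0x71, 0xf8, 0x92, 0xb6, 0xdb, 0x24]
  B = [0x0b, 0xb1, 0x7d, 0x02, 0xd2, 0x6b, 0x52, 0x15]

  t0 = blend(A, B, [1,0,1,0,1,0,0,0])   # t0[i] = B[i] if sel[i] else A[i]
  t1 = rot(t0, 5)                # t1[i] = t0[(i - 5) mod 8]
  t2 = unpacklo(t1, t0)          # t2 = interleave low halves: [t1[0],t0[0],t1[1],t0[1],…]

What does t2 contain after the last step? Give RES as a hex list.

RES = [0xf8, 0x0b, 0xd2, 0x73, 0xb6, 0x7d, 0xdb, 0xf8]

t0 = [0x0b, 0x73, 0x7d, 0xf8, 0xd2, 0xb6, 0xdb, 0x24]
t1 = [0xf8, 0xd2, 0xb6, 0xdb, 0x24, 0x0b, 0x73, 0x7d]
t2 = [0xf8, 0x0b, 0xd2, 0x73, 0xb6, 0x7d, 0xdb, 0xf8]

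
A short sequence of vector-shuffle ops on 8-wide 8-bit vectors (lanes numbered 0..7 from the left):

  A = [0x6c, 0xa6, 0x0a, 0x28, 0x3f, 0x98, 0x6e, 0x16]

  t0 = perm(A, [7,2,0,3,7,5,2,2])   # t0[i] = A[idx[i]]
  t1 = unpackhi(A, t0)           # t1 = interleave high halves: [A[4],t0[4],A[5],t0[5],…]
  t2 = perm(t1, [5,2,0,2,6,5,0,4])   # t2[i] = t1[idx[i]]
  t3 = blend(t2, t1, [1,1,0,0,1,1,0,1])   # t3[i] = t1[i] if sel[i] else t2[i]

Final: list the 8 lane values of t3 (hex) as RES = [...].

RES = [ 0x3f  0x16  0x3f  0x98  0x6e  0x0a  0x3f  0x0a ]

t0 = [0x16, 0x0a, 0x6c, 0x28, 0x16, 0x98, 0x0a, 0x0a]
t1 = [0x3f, 0x16, 0x98, 0x98, 0x6e, 0x0a, 0x16, 0x0a]
t2 = [0x0a, 0x98, 0x3f, 0x98, 0x16, 0x0a, 0x3f, 0x6e]
t3 = [0x3f, 0x16, 0x3f, 0x98, 0x6e, 0x0a, 0x3f, 0x0a]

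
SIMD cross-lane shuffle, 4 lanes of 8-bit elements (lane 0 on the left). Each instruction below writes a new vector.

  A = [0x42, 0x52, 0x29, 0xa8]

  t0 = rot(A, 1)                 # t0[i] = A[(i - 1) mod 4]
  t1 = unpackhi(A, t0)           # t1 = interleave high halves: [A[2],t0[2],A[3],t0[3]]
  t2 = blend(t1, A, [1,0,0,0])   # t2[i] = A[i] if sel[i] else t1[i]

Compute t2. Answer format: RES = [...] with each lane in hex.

RES = [ 0x42  0x52  0xa8  0x29 ]

  t0: a8 42 52 29
  t1: 29 52 a8 29
  t2: 42 52 a8 29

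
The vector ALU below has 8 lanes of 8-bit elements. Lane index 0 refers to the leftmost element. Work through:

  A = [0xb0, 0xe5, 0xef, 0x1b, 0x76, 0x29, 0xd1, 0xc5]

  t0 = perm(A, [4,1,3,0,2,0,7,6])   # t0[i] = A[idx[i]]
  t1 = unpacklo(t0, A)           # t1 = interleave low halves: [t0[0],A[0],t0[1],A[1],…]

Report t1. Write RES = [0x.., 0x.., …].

RES = [ 0x76  0xb0  0xe5  0xe5  0x1b  0xef  0xb0  0x1b ]

t0 = [0x76, 0xe5, 0x1b, 0xb0, 0xef, 0xb0, 0xc5, 0xd1]
t1 = [0x76, 0xb0, 0xe5, 0xe5, 0x1b, 0xef, 0xb0, 0x1b]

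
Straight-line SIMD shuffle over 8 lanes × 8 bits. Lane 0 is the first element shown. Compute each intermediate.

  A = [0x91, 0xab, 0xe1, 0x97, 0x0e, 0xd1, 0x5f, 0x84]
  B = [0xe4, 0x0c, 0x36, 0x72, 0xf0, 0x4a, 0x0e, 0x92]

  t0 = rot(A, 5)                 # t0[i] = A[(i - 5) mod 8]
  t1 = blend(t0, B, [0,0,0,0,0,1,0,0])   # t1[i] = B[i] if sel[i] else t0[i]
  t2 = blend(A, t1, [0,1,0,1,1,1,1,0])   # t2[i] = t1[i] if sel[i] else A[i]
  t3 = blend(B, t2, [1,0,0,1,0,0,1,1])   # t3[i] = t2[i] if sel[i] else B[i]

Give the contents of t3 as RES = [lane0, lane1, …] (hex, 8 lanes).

→ t0 |97|0e|d1|5f|84|91|ab|e1|
→ t1 |97|0e|d1|5f|84|4a|ab|e1|
→ t2 |91|0e|e1|5f|84|4a|ab|84|
→ t3 |91|0c|36|5f|f0|4a|ab|84|

RES = [ 0x91  0x0c  0x36  0x5f  0xf0  0x4a  0xab  0x84 ]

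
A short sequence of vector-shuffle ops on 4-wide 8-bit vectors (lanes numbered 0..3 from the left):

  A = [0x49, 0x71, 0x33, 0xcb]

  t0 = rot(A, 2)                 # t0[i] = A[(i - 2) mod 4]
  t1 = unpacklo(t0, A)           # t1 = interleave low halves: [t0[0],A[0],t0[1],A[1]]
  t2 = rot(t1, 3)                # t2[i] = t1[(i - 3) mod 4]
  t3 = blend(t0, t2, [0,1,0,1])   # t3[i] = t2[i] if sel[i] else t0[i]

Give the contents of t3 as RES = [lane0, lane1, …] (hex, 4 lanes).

RES = [0x33, 0xcb, 0x49, 0x33]

t0 = [0x33, 0xcb, 0x49, 0x71]
t1 = [0x33, 0x49, 0xcb, 0x71]
t2 = [0x49, 0xcb, 0x71, 0x33]
t3 = [0x33, 0xcb, 0x49, 0x33]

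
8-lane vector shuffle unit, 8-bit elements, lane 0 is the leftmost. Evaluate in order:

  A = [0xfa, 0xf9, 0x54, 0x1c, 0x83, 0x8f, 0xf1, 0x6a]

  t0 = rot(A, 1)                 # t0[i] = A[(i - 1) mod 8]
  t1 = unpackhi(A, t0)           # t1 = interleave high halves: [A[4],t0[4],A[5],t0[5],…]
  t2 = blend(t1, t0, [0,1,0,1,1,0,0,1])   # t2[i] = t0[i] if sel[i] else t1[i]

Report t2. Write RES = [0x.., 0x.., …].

RES = [ 0x83  0xfa  0x8f  0x54  0x1c  0x8f  0x6a  0xf1 ]

  t0: 6a fa f9 54 1c 83 8f f1
  t1: 83 1c 8f 83 f1 8f 6a f1
  t2: 83 fa 8f 54 1c 8f 6a f1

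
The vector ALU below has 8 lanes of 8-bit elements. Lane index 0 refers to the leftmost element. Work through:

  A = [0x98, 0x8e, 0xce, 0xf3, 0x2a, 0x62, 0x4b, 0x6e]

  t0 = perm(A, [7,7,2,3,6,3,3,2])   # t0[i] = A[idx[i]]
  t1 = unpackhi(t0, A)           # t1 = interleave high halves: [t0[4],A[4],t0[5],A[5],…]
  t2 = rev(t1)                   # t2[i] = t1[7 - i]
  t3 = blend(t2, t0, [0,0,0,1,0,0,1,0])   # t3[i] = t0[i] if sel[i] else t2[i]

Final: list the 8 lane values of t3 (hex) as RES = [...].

→ t0 |6e|6e|ce|f3|4b|f3|f3|ce|
→ t1 |4b|2a|f3|62|f3|4b|ce|6e|
→ t2 |6e|ce|4b|f3|62|f3|2a|4b|
→ t3 |6e|ce|4b|f3|62|f3|f3|4b|

RES = [ 0x6e  0xce  0x4b  0xf3  0x62  0xf3  0xf3  0x4b ]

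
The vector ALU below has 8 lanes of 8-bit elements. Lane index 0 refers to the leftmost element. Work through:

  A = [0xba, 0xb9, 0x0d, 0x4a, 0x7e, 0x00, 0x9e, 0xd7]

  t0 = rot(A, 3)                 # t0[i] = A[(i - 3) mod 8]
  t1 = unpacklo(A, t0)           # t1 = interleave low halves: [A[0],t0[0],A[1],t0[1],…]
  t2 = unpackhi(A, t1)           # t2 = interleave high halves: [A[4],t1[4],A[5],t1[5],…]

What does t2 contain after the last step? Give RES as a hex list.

t0 = [0x00, 0x9e, 0xd7, 0xba, 0xb9, 0x0d, 0x4a, 0x7e]
t1 = [0xba, 0x00, 0xb9, 0x9e, 0x0d, 0xd7, 0x4a, 0xba]
t2 = [0x7e, 0x0d, 0x00, 0xd7, 0x9e, 0x4a, 0xd7, 0xba]

RES = [ 0x7e  0x0d  0x00  0xd7  0x9e  0x4a  0xd7  0xba ]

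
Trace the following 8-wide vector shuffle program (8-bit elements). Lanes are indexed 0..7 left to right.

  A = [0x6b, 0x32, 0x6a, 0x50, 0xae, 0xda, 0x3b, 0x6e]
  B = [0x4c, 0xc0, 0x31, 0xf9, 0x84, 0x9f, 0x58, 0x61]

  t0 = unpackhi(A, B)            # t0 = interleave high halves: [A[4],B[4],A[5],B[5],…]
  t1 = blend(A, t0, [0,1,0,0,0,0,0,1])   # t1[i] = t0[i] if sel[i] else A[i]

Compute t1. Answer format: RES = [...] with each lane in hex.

RES = [ 0x6b  0x84  0x6a  0x50  0xae  0xda  0x3b  0x61 ]

→ t0 |ae|84|da|9f|3b|58|6e|61|
→ t1 |6b|84|6a|50|ae|da|3b|61|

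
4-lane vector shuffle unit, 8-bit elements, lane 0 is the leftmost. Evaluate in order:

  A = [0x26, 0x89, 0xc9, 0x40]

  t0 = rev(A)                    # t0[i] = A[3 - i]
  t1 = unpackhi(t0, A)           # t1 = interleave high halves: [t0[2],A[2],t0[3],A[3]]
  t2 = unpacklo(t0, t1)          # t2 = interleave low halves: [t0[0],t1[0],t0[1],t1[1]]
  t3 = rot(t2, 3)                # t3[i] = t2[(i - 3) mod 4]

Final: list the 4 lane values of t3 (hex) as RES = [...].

  t0: 40 c9 89 26
  t1: 89 c9 26 40
  t2: 40 89 c9 c9
  t3: 89 c9 c9 40

RES = [ 0x89  0xc9  0xc9  0x40 ]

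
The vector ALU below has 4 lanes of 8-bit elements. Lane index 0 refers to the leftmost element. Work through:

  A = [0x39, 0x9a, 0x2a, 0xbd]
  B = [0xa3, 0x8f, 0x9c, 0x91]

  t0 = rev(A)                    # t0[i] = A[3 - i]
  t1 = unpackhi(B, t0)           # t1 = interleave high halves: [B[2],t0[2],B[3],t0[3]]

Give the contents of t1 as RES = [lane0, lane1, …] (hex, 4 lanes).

RES = [0x9c, 0x9a, 0x91, 0x39]

→ t0 |bd|2a|9a|39|
→ t1 |9c|9a|91|39|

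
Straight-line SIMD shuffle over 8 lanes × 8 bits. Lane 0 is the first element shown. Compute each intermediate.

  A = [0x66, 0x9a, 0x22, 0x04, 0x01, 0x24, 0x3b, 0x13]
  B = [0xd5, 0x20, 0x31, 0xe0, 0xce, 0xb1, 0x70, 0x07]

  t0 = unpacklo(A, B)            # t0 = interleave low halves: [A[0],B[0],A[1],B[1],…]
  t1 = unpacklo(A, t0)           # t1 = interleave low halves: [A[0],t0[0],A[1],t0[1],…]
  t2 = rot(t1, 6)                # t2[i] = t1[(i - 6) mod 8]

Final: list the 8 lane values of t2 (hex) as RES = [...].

  t0: 66 d5 9a 20 22 31 04 e0
  t1: 66 66 9a d5 22 9a 04 20
  t2: 9a d5 22 9a 04 20 66 66

RES = [ 0x9a  0xd5  0x22  0x9a  0x04  0x20  0x66  0x66 ]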